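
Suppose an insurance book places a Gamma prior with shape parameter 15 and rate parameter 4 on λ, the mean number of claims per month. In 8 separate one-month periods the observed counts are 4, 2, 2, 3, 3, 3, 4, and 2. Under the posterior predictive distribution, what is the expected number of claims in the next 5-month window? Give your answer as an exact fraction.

95/6

Total count: 4 + 2 + 2 + 3 + 3 + 3 + 4 + 2 = 23.
Total exposure: 8 months.
Conjugate update: add total count to the shape and total exposure to the rate, giving Gamma(38, 12).
Predictive mean over a 5-month window = T·E[λ|data] = 5·38/12 = 95/6.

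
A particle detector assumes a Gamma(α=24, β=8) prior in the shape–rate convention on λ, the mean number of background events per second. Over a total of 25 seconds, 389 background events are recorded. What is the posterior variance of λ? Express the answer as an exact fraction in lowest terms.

Total count 389 over total exposure 25 seconds.
Gamma(α, β) with Poisson data over total exposure Σt gives posterior Gamma(α+Σx, β+Σt) = Gamma(413, 33).
Posterior variance = α'/β'² = 413/1089.

413/1089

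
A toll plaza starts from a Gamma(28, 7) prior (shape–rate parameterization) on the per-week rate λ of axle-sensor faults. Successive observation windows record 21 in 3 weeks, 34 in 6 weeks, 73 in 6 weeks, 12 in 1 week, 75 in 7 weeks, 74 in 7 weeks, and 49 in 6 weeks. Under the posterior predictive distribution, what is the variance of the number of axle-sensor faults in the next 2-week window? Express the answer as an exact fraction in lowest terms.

Total count: 21 + 34 + 73 + 12 + 75 + 74 + 49 = 338.
Total exposure: 3 + 6 + 6 + 1 + 7 + 7 + 6 = 36 weeks.
The Gamma prior is conjugate for the Poisson rate, so λ | data ~ Gamma(28+338, 7+36) = Gamma(366, 43).
The posterior predictive for a window of length T is Negative Binomial with variance T·α'·(β'+T)/β'² = 2·366·45/1849 = 32940/1849.

32940/1849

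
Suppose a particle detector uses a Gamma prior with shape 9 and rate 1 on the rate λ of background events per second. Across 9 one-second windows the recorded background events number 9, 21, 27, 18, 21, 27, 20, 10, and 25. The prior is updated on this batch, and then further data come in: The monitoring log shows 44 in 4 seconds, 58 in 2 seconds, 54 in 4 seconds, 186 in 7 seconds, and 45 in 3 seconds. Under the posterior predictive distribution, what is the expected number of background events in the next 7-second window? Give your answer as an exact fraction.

2009/15

Total count: 9 + 21 + 27 + 18 + 21 + 27 + 20 + 10 + 25 = 178.
Total exposure: 9 seconds.
After the first batch: Gamma(9 + 178, 1 + 9) = Gamma(187, 10).
Total count: 44 + 58 + 54 + 186 + 45 = 387.
Total exposure: 4 + 2 + 4 + 7 + 3 = 20 seconds.
After the second batch: Gamma(187 + 387, 10 + 20) = Gamma(574, 30).
Predictive mean over a 7-second window = T·E[λ|data] = 7·574/30 = 2009/15.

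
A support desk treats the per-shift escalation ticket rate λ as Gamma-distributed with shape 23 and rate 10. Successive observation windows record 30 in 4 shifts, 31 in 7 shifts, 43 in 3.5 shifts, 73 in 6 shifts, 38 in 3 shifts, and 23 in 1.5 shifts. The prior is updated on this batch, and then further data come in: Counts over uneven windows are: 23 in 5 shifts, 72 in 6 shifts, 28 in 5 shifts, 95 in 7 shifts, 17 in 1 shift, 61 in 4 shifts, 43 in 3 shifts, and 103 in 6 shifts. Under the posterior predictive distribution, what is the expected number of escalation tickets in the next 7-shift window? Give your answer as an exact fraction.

Total count: 30 + 31 + 43 + 73 + 38 + 23 = 238.
Total exposure: 4 + 7 + 3.5 + 6 + 3 + 1.5 = 25 shifts.
After the first batch: Gamma(23 + 238, 10 + 25) = Gamma(261, 35).
Total count: 23 + 72 + 28 + 95 + 17 + 61 + 43 + 103 = 442.
Total exposure: 5 + 6 + 5 + 7 + 1 + 4 + 3 + 6 = 37 shifts.
After the second batch: Gamma(261 + 442, 35 + 37) = Gamma(703, 72).
Predictive mean over a 7-shift window = T·E[λ|data] = 7·703/72 = 4921/72.

4921/72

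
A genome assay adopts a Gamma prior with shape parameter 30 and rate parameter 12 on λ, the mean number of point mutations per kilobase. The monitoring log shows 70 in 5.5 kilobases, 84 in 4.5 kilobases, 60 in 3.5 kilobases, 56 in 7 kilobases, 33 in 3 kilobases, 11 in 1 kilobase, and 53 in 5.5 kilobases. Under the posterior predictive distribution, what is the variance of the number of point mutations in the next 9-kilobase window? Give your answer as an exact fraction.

Total count: 70 + 84 + 60 + 56 + 33 + 11 + 53 = 367.
Total exposure: 5.5 + 4.5 + 3.5 + 7 + 3 + 1 + 5.5 = 30 kilobases.
Posterior: α' = 30 + 367 = 397, β' = 12 + 30 = 42.
The posterior predictive for a window of length T is Negative Binomial with variance T·α'·(β'+T)/β'² = 9·397·51/1764 = 20247/196.

20247/196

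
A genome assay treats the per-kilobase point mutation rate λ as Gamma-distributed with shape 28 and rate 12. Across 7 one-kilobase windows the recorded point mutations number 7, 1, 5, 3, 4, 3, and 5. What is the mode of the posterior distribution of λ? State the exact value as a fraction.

55/19

Total count: 7 + 1 + 5 + 3 + 4 + 3 + 5 = 28.
Total exposure: 7 kilobases.
Posterior: α' = 28 + 28 = 56, β' = 12 + 7 = 19.
Posterior mode = (α'−1)/β' = 55/19.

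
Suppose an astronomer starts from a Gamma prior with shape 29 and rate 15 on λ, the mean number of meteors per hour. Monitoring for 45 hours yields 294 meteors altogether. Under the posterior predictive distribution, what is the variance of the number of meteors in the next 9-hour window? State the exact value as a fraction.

22287/400

Total count 294 over total exposure 45 hours.
By Gamma–Poisson conjugacy, the posterior is Gamma(α + Σx, β + Σt) = Gamma(29 + 294, 15 + 45) = Gamma(323, 60).
The posterior predictive for a window of length T is Negative Binomial with variance T·α'·(β'+T)/β'² = 9·323·69/3600 = 22287/400.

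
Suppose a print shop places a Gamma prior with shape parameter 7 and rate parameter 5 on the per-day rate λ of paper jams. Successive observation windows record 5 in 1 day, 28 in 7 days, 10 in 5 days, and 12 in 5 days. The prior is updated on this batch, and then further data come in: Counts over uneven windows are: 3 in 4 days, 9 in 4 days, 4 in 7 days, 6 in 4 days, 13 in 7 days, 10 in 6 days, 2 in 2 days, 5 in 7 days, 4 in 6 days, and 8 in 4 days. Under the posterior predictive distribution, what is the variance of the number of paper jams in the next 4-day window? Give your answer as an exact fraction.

Total count: 5 + 28 + 10 + 12 = 55.
Total exposure: 1 + 7 + 5 + 5 = 18 days.
After the first batch: Gamma(7 + 55, 5 + 18) = Gamma(62, 23).
Total count: 3 + 9 + 4 + 6 + 13 + 10 + 2 + 5 + 4 + 8 = 64.
Total exposure: 4 + 4 + 7 + 4 + 7 + 6 + 2 + 7 + 6 + 4 = 51 days.
After the second batch: Gamma(62 + 64, 23 + 51) = Gamma(126, 74).
The posterior predictive for a window of length T is Negative Binomial with variance T·α'·(β'+T)/β'² = 4·126·78/5476 = 9828/1369.

9828/1369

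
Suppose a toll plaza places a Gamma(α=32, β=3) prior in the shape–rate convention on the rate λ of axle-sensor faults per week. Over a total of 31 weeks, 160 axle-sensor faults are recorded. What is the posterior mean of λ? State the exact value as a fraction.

96/17

Total count 160 over total exposure 31 weeks.
Gamma(α, β) with Poisson data over total exposure Σt gives posterior Gamma(α+Σx, β+Σt) = Gamma(192, 34).
Posterior mean = α'/β' = 192/34 = 96/17.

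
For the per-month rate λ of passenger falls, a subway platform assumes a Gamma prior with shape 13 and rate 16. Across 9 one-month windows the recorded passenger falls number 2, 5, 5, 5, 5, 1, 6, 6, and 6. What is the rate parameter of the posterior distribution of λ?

25

Total count: 2 + 5 + 5 + 5 + 5 + 1 + 6 + 6 + 6 = 41.
Total exposure: 9 months.
By Gamma–Poisson conjugacy, the posterior is Gamma(α + Σx, β + Σt) = Gamma(13 + 41, 16 + 9) = Gamma(54, 25).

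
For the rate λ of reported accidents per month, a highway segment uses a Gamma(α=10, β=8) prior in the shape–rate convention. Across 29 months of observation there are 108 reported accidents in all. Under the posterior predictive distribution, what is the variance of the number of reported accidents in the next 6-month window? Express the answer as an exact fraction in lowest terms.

30444/1369

Total count 108 over total exposure 29 months.
The Gamma prior is conjugate for the Poisson rate, so λ | data ~ Gamma(10+108, 8+29) = Gamma(118, 37).
The posterior predictive for a window of length T is Negative Binomial with variance T·α'·(β'+T)/β'² = 6·118·43/1369 = 30444/1369.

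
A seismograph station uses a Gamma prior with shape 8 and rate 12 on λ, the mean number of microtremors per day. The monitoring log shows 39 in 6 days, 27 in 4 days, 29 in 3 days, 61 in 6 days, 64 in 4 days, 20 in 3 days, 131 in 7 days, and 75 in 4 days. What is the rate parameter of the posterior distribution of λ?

49

Total count: 39 + 27 + 29 + 61 + 64 + 20 + 131 + 75 = 446.
Total exposure: 6 + 4 + 3 + 6 + 4 + 3 + 7 + 4 = 37 days.
By Gamma–Poisson conjugacy, the posterior is Gamma(α + Σx, β + Σt) = Gamma(8 + 446, 12 + 37) = Gamma(454, 49).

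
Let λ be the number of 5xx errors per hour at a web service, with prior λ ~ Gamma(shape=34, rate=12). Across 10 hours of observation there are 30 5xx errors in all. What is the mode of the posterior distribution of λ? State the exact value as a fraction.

63/22

Total count 30 over total exposure 10 hours.
The Gamma prior is conjugate for the Poisson rate, so λ | data ~ Gamma(34+30, 12+10) = Gamma(64, 22).
Posterior mode = (α'−1)/β' = 63/22.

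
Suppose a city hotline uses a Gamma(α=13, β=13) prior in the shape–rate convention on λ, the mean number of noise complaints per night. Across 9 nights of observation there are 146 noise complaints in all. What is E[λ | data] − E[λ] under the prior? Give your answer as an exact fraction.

Total count 146 over total exposure 9 nights.
Gamma(α, β) with Poisson data over total exposure Σt gives posterior Gamma(α+Σx, β+Σt) = Gamma(159, 22).
Posterior mean = 159/22 = 159/22; prior mean = 13/13 = 1. Difference = 159/22 − 1 = 137/22.

137/22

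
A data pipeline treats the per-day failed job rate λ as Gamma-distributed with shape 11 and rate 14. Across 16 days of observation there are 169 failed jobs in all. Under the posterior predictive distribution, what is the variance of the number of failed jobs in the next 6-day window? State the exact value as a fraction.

216/5

Total count 169 over total exposure 16 days.
By Gamma–Poisson conjugacy, the posterior is Gamma(α + Σx, β + Σt) = Gamma(11 + 169, 14 + 16) = Gamma(180, 30).
The posterior predictive for a window of length T is Negative Binomial with variance T·α'·(β'+T)/β'² = 6·180·36/900 = 216/5.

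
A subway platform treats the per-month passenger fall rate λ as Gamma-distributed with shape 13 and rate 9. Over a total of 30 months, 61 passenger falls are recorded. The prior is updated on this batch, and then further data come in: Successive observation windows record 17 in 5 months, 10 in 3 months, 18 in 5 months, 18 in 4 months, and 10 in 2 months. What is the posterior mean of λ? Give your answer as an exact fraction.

Total count 61 over total exposure 30 months.
After the first batch: Gamma(13 + 61, 9 + 30) = Gamma(74, 39).
Total count: 17 + 10 + 18 + 18 + 10 = 73.
Total exposure: 5 + 3 + 5 + 4 + 2 = 19 months.
After the second batch: Gamma(74 + 73, 39 + 19) = Gamma(147, 58).
Posterior mean = α'/β' = 147/58.

147/58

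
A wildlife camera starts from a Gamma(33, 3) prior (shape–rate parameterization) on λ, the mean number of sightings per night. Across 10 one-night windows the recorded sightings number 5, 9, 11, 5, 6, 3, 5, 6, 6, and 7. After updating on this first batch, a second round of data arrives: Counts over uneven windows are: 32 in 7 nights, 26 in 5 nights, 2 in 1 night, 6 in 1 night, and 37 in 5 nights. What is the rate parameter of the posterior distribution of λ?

32

Total count: 5 + 9 + 11 + 5 + 6 + 3 + 5 + 6 + 6 + 7 = 63.
Total exposure: 10 nights.
After the first batch: Gamma(33 + 63, 3 + 10) = Gamma(96, 13).
Total count: 32 + 26 + 2 + 6 + 37 = 103.
Total exposure: 7 + 5 + 1 + 1 + 5 = 19 nights.
After the second batch: Gamma(96 + 103, 13 + 19) = Gamma(199, 32).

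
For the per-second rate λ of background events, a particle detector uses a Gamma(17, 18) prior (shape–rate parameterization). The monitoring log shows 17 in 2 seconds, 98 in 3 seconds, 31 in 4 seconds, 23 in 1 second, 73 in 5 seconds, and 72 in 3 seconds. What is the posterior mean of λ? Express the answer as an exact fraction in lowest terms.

Total count: 17 + 98 + 31 + 23 + 73 + 72 = 314.
Total exposure: 2 + 3 + 4 + 1 + 5 + 3 = 18 seconds.
Conjugate update: add total count to the shape and total exposure to the rate, giving Gamma(331, 36).
Posterior mean = α'/β' = 331/36.

331/36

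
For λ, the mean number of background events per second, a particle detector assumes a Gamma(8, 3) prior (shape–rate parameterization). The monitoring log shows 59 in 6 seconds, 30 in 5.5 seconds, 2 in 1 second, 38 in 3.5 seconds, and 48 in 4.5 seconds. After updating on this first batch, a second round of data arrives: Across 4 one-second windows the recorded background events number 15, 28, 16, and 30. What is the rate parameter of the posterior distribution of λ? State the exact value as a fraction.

55/2

Total count: 59 + 30 + 2 + 38 + 48 = 177.
Total exposure: 6 + 5.5 + 1 + 3.5 + 4.5 = 20.5 seconds.
After the first batch: Gamma(8 + 177, 3 + 20.5) = Gamma(185, 47/2).
Total count: 15 + 28 + 16 + 30 = 89.
Total exposure: 4 seconds.
After the second batch: Gamma(185 + 89, 47/2 + 4) = Gamma(274, 55/2).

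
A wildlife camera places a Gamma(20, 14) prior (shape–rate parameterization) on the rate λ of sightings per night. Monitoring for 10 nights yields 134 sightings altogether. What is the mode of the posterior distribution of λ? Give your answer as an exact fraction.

Total count 134 over total exposure 10 nights.
Conjugate update: add total count to the shape and total exposure to the rate, giving Gamma(154, 24).
Posterior mode = (α'−1)/β' = 153/24 = 51/8.

51/8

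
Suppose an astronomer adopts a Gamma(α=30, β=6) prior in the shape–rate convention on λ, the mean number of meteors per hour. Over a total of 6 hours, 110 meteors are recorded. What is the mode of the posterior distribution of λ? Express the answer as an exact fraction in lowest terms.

139/12

Total count 110 over total exposure 6 hours.
Gamma(α, β) with Poisson data over total exposure Σt gives posterior Gamma(α+Σx, β+Σt) = Gamma(140, 12).
Posterior mode = (α'−1)/β' = 139/12.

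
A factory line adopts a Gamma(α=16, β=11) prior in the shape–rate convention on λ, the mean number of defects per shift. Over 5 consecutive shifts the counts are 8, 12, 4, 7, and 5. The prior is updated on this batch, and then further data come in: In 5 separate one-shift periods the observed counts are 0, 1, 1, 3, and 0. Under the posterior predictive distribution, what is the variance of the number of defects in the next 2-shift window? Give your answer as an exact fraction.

874/147

Total count: 8 + 12 + 4 + 7 + 5 = 36.
Total exposure: 5 shifts.
After the first batch: Gamma(16 + 36, 11 + 5) = Gamma(52, 16).
Total count: 0 + 1 + 1 + 3 + 0 = 5.
Total exposure: 5 shifts.
After the second batch: Gamma(52 + 5, 16 + 5) = Gamma(57, 21).
The posterior predictive for a window of length T is Negative Binomial with variance T·α'·(β'+T)/β'² = 2·57·23/441 = 874/147.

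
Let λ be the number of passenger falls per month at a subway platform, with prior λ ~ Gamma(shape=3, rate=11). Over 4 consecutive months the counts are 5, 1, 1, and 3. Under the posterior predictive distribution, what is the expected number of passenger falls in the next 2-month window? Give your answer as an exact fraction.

26/15

Total count: 5 + 1 + 1 + 3 = 10.
Total exposure: 4 months.
By Gamma–Poisson conjugacy, the posterior is Gamma(α + Σx, β + Σt) = Gamma(3 + 10, 11 + 4) = Gamma(13, 15).
Predictive mean over a 2-month window = T·E[λ|data] = 2·13/15 = 26/15.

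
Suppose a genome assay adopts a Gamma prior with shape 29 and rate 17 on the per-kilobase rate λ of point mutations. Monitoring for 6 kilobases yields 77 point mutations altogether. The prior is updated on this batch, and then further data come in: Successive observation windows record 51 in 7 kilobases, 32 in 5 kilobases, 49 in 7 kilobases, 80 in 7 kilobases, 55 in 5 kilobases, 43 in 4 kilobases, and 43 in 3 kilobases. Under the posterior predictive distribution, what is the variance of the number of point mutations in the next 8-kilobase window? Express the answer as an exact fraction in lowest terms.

253368/3721

Total count 77 over total exposure 6 kilobases.
After the first batch: Gamma(29 + 77, 17 + 6) = Gamma(106, 23).
Total count: 51 + 32 + 49 + 80 + 55 + 43 + 43 = 353.
Total exposure: 7 + 5 + 7 + 7 + 5 + 4 + 3 = 38 kilobases.
After the second batch: Gamma(106 + 353, 23 + 38) = Gamma(459, 61).
The posterior predictive for a window of length T is Negative Binomial with variance T·α'·(β'+T)/β'² = 8·459·69/3721 = 253368/3721.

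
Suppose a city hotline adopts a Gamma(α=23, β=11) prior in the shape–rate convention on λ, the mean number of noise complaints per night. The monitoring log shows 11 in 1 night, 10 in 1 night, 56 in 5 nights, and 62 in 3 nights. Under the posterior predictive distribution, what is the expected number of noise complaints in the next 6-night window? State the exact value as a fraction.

Total count: 11 + 10 + 56 + 62 = 139.
Total exposure: 1 + 1 + 5 + 3 = 10 nights.
Gamma(α, β) with Poisson data over total exposure Σt gives posterior Gamma(α+Σx, β+Σt) = Gamma(162, 21).
Predictive mean over a 6-night window = T·E[λ|data] = 6·162/21 = 324/7.

324/7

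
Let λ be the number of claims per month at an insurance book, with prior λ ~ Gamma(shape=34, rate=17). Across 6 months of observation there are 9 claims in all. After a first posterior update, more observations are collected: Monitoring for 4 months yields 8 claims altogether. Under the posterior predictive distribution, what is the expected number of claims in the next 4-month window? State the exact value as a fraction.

Total count 9 over total exposure 6 months.
After the first batch: Gamma(34 + 9, 17 + 6) = Gamma(43, 23).
Total count 8 over total exposure 4 months.
After the second batch: Gamma(43 + 8, 23 + 4) = Gamma(51, 27).
Predictive mean over a 4-month window = T·E[λ|data] = 4·51/27 = 68/9.

68/9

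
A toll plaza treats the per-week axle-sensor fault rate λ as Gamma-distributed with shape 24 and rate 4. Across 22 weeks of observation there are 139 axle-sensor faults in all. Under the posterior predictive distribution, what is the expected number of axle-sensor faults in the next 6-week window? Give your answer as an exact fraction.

489/13

Total count 139 over total exposure 22 weeks.
Conjugate update: add total count to the shape and total exposure to the rate, giving Gamma(163, 26).
Predictive mean over a 6-week window = T·E[λ|data] = 6·163/26 = 489/13.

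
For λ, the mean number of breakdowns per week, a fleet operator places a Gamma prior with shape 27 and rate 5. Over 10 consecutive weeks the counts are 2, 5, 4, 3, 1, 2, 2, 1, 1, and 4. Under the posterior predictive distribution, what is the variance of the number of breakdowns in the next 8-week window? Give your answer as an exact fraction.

Total count: 2 + 5 + 4 + 3 + 1 + 2 + 2 + 1 + 1 + 4 = 25.
Total exposure: 10 weeks.
The Gamma prior is conjugate for the Poisson rate, so λ | data ~ Gamma(27+25, 5+10) = Gamma(52, 15).
The posterior predictive for a window of length T is Negative Binomial with variance T·α'·(β'+T)/β'² = 8·52·23/225 = 9568/225.

9568/225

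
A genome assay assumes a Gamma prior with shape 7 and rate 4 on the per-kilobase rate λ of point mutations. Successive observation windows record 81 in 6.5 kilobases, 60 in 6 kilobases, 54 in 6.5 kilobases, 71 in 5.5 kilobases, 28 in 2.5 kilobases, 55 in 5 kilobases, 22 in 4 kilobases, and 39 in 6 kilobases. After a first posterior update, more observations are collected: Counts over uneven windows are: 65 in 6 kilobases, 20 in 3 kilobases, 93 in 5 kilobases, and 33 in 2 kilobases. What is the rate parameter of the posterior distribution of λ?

62

Total count: 81 + 60 + 54 + 71 + 28 + 55 + 22 + 39 = 410.
Total exposure: 6.5 + 6 + 6.5 + 5.5 + 2.5 + 5 + 4 + 6 = 42 kilobases.
After the first batch: Gamma(7 + 410, 4 + 42) = Gamma(417, 46).
Total count: 65 + 20 + 93 + 33 = 211.
Total exposure: 6 + 3 + 5 + 2 = 16 kilobases.
After the second batch: Gamma(417 + 211, 46 + 16) = Gamma(628, 62).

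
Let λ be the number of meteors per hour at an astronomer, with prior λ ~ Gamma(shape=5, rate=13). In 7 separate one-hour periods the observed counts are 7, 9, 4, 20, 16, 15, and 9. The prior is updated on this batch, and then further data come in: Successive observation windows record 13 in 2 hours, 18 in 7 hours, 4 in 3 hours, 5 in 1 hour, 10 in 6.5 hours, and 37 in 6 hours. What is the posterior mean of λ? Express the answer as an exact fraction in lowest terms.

Total count: 7 + 9 + 4 + 20 + 16 + 15 + 9 = 80.
Total exposure: 7 hours.
After the first batch: Gamma(5 + 80, 13 + 7) = Gamma(85, 20).
Total count: 13 + 18 + 4 + 5 + 10 + 37 = 87.
Total exposure: 2 + 7 + 3 + 1 + 6.5 + 6 = 25.5 hours.
After the second batch: Gamma(85 + 87, 20 + 25.5) = Gamma(172, 91/2).
Posterior mean = α'/β' = 172/(91/2) = 344/91.

344/91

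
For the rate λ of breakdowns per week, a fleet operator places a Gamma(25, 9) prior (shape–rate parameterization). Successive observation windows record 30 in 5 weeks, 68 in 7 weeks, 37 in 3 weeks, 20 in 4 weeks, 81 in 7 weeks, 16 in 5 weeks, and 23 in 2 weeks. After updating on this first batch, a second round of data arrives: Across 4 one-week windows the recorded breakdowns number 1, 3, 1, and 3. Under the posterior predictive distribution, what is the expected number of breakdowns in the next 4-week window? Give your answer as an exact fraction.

616/23

Total count: 30 + 68 + 37 + 20 + 81 + 16 + 23 = 275.
Total exposure: 5 + 7 + 3 + 4 + 7 + 5 + 2 = 33 weeks.
After the first batch: Gamma(25 + 275, 9 + 33) = Gamma(300, 42).
Total count: 1 + 3 + 1 + 3 = 8.
Total exposure: 4 weeks.
After the second batch: Gamma(300 + 8, 42 + 4) = Gamma(308, 46).
Predictive mean over a 4-week window = T·E[λ|data] = 4·308/46 = 616/23.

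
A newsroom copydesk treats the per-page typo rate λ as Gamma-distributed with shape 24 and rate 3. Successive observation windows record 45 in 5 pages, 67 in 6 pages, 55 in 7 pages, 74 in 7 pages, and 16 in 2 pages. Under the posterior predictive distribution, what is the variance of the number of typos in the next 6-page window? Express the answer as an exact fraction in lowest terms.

1686/25

Total count: 45 + 67 + 55 + 74 + 16 = 257.
Total exposure: 5 + 6 + 7 + 7 + 2 = 27 pages.
Posterior: α' = 24 + 257 = 281, β' = 3 + 27 = 30.
The posterior predictive for a window of length T is Negative Binomial with variance T·α'·(β'+T)/β'² = 6·281·36/900 = 1686/25.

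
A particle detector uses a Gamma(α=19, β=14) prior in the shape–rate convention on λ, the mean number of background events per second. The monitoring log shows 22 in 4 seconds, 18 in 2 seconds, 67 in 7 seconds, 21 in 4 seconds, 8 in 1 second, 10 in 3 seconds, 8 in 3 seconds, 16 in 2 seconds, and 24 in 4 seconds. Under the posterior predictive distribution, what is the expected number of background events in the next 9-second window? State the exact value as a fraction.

1917/44

Total count: 22 + 18 + 67 + 21 + 8 + 10 + 8 + 16 + 24 = 194.
Total exposure: 4 + 2 + 7 + 4 + 1 + 3 + 3 + 2 + 4 = 30 seconds.
By Gamma–Poisson conjugacy, the posterior is Gamma(α + Σx, β + Σt) = Gamma(19 + 194, 14 + 30) = Gamma(213, 44).
Predictive mean over a 9-second window = T·E[λ|data] = 9·213/44 = 1917/44.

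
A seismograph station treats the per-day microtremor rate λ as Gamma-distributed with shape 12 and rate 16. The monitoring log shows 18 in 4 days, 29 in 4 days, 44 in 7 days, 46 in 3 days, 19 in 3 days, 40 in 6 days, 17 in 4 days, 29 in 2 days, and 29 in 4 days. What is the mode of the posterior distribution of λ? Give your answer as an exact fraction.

282/53

Total count: 18 + 29 + 44 + 46 + 19 + 40 + 17 + 29 + 29 = 271.
Total exposure: 4 + 4 + 7 + 3 + 3 + 6 + 4 + 2 + 4 = 37 days.
The Gamma prior is conjugate for the Poisson rate, so λ | data ~ Gamma(12+271, 16+37) = Gamma(283, 53).
Posterior mode = (α'−1)/β' = 282/53.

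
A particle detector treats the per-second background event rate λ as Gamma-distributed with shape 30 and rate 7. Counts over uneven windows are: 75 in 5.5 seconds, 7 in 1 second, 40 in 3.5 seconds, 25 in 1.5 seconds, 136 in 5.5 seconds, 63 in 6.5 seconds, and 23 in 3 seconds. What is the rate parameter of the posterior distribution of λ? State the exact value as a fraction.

Total count: 75 + 7 + 40 + 25 + 136 + 63 + 23 = 369.
Total exposure: 5.5 + 1 + 3.5 + 1.5 + 5.5 + 6.5 + 3 = 26.5 seconds.
Posterior: α' = 30 + 369 = 399, β' = 7 + 26.5 = 67/2.

67/2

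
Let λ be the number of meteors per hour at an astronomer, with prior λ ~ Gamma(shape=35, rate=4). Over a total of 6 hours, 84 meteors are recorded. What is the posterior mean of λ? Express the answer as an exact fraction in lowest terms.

Total count 84 over total exposure 6 hours.
Posterior: α' = 35 + 84 = 119, β' = 4 + 6 = 10.
Posterior mean = α'/β' = 119/10.

119/10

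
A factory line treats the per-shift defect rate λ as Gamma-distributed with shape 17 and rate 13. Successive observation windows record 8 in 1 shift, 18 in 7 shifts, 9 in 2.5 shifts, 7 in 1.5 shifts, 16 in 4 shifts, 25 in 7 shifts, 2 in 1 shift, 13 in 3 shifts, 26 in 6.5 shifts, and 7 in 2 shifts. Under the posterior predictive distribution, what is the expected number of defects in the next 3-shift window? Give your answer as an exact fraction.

Total count: 8 + 18 + 9 + 7 + 16 + 25 + 2 + 13 + 26 + 7 = 131.
Total exposure: 1 + 7 + 2.5 + 1.5 + 4 + 7 + 1 + 3 + 6.5 + 2 = 35.5 shifts.
Conjugate update: add total count to the shape and total exposure to the rate, giving Gamma(148, 97/2).
Predictive mean over a 3-shift window = T·E[λ|data] = 3·148/(97/2) = 888/97.

888/97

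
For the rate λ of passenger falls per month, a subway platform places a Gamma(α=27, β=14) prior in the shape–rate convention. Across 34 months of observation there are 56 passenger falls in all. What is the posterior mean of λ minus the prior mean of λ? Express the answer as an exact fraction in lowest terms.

-67/336

Total count 56 over total exposure 34 months.
By Gamma–Poisson conjugacy, the posterior is Gamma(α + Σx, β + Σt) = Gamma(27 + 56, 14 + 34) = Gamma(83, 48).
Posterior mean = 83/48 = 83/48; prior mean = 27/14 = 27/14. Difference = 83/48 − 27/14 = -67/336.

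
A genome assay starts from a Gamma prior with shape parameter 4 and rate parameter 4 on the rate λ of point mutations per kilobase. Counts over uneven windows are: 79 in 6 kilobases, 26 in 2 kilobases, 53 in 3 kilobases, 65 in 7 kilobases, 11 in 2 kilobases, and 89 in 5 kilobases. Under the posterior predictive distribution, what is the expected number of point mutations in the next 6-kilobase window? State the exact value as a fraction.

Total count: 79 + 26 + 53 + 65 + 11 + 89 = 323.
Total exposure: 6 + 2 + 3 + 7 + 2 + 5 = 25 kilobases.
Conjugate update: add total count to the shape and total exposure to the rate, giving Gamma(327, 29).
Predictive mean over a 6-kilobase window = T·E[λ|data] = 6·327/29 = 1962/29.

1962/29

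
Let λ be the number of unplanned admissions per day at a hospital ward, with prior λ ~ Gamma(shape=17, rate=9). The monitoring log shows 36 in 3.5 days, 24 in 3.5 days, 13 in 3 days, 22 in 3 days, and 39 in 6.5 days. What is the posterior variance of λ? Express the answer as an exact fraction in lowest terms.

Total count: 36 + 24 + 13 + 22 + 39 = 134.
Total exposure: 3.5 + 3.5 + 3 + 3 + 6.5 = 19.5 days.
Gamma(α, β) with Poisson data over total exposure Σt gives posterior Gamma(α+Σx, β+Σt) = Gamma(151, 57/2).
Posterior variance = α'/β'² = 151/(3249/4) = 604/3249.

604/3249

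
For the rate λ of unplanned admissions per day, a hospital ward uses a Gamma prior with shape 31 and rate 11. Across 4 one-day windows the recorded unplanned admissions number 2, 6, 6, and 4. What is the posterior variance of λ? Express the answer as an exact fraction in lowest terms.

Total count: 2 + 6 + 6 + 4 = 18.
Total exposure: 4 days.
Posterior: α' = 31 + 18 = 49, β' = 11 + 4 = 15.
Posterior variance = α'/β'² = 49/225.

49/225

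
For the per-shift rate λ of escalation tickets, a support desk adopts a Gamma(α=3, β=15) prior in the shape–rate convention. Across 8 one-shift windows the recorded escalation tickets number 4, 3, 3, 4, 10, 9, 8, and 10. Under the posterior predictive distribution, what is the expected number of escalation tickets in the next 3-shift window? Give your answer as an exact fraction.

Total count: 4 + 3 + 3 + 4 + 10 + 9 + 8 + 10 = 51.
Total exposure: 8 shifts.
Conjugate update: add total count to the shape and total exposure to the rate, giving Gamma(54, 23).
Predictive mean over a 3-shift window = T·E[λ|data] = 3·54/23 = 162/23.

162/23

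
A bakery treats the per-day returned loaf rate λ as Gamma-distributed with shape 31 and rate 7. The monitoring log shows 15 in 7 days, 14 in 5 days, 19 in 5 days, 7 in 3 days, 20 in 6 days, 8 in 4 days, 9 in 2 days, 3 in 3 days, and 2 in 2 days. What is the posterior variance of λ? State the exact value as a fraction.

8/121

Total count: 15 + 14 + 19 + 7 + 20 + 8 + 9 + 3 + 2 = 97.
Total exposure: 7 + 5 + 5 + 3 + 6 + 4 + 2 + 3 + 2 = 37 days.
By Gamma–Poisson conjugacy, the posterior is Gamma(α + Σx, β + Σt) = Gamma(31 + 97, 7 + 37) = Gamma(128, 44).
Posterior variance = α'/β'² = 128/1936 = 8/121.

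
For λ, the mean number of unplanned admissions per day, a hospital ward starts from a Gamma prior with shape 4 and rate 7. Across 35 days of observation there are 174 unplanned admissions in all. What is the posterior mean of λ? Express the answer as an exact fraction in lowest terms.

89/21

Total count 174 over total exposure 35 days.
The Gamma prior is conjugate for the Poisson rate, so λ | data ~ Gamma(4+174, 7+35) = Gamma(178, 42).
Posterior mean = α'/β' = 178/42 = 89/21.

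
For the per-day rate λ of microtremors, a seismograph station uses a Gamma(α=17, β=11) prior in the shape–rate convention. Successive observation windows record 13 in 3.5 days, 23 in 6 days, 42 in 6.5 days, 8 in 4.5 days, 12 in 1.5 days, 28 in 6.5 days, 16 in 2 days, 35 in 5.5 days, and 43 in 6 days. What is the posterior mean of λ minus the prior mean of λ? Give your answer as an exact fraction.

1706/583

Total count: 13 + 23 + 42 + 8 + 12 + 28 + 16 + 35 + 43 = 220.
Total exposure: 3.5 + 6 + 6.5 + 4.5 + 1.5 + 6.5 + 2 + 5.5 + 6 = 42 days.
Gamma(α, β) with Poisson data over total exposure Σt gives posterior Gamma(α+Σx, β+Σt) = Gamma(237, 53).
Posterior mean = 237/53 = 237/53; prior mean = 17/11 = 17/11. Difference = 237/53 − 17/11 = 1706/583.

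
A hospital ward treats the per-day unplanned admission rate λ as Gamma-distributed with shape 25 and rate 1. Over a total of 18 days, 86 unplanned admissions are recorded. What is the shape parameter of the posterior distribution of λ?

Total count 86 over total exposure 18 days.
Posterior: α' = 25 + 86 = 111, β' = 1 + 18 = 19.

111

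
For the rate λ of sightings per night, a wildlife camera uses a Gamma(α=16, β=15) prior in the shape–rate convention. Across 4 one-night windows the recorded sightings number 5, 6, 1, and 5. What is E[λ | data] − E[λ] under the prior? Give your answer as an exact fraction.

191/285

Total count: 5 + 6 + 1 + 5 = 17.
Total exposure: 4 nights.
The Gamma prior is conjugate for the Poisson rate, so λ | data ~ Gamma(16+17, 15+4) = Gamma(33, 19).
Posterior mean = 33/19 = 33/19; prior mean = 16/15 = 16/15. Difference = 33/19 − 16/15 = 191/285.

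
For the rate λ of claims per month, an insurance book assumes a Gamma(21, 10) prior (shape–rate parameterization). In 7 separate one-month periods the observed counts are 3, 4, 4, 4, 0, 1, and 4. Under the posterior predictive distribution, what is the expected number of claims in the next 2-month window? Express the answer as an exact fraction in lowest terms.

82/17

Total count: 3 + 4 + 4 + 4 + 0 + 1 + 4 = 20.
Total exposure: 7 months.
The Gamma prior is conjugate for the Poisson rate, so λ | data ~ Gamma(21+20, 10+7) = Gamma(41, 17).
Predictive mean over a 2-month window = T·E[λ|data] = 2·41/17 = 82/17.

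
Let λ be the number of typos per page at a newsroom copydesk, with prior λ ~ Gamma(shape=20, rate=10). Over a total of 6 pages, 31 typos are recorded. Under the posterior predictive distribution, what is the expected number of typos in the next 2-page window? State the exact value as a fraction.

51/8

Total count 31 over total exposure 6 pages.
The Gamma prior is conjugate for the Poisson rate, so λ | data ~ Gamma(20+31, 10+6) = Gamma(51, 16).
Predictive mean over a 2-page window = T·E[λ|data] = 2·51/16 = 51/8.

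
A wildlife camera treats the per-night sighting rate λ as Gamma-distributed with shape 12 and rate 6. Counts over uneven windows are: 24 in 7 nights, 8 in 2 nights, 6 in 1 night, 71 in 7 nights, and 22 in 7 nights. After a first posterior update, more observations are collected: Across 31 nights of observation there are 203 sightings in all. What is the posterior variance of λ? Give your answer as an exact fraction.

346/3721

Total count: 24 + 8 + 6 + 71 + 22 = 131.
Total exposure: 7 + 2 + 1 + 7 + 7 = 24 nights.
After the first batch: Gamma(12 + 131, 6 + 24) = Gamma(143, 30).
Total count 203 over total exposure 31 nights.
After the second batch: Gamma(143 + 203, 30 + 31) = Gamma(346, 61).
Posterior variance = α'/β'² = 346/3721.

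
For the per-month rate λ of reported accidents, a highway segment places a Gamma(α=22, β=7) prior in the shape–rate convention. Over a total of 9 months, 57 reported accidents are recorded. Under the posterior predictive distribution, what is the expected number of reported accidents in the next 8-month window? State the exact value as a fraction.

Total count 57 over total exposure 9 months.
By Gamma–Poisson conjugacy, the posterior is Gamma(α + Σx, β + Σt) = Gamma(22 + 57, 7 + 9) = Gamma(79, 16).
Predictive mean over an 8-month window = T·E[λ|data] = 8·79/16 = 79/2.

79/2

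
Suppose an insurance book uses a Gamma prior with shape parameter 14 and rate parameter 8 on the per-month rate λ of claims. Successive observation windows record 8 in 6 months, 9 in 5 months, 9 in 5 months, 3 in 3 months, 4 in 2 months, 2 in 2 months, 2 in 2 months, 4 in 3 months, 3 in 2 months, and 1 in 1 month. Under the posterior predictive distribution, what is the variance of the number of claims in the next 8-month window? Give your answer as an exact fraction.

22184/1521

Total count: 8 + 9 + 9 + 3 + 4 + 2 + 2 + 4 + 3 + 1 = 45.
Total exposure: 6 + 5 + 5 + 3 + 2 + 2 + 2 + 3 + 2 + 1 = 31 months.
Posterior: α' = 14 + 45 = 59, β' = 8 + 31 = 39.
The posterior predictive for a window of length T is Negative Binomial with variance T·α'·(β'+T)/β'² = 8·59·47/1521 = 22184/1521.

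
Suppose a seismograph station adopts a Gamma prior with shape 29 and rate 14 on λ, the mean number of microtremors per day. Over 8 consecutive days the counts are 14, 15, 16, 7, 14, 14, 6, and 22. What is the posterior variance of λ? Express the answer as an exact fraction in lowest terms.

137/484

Total count: 14 + 15 + 16 + 7 + 14 + 14 + 6 + 22 = 108.
Total exposure: 8 days.
Gamma(α, β) with Poisson data over total exposure Σt gives posterior Gamma(α+Σx, β+Σt) = Gamma(137, 22).
Posterior variance = α'/β'² = 137/484.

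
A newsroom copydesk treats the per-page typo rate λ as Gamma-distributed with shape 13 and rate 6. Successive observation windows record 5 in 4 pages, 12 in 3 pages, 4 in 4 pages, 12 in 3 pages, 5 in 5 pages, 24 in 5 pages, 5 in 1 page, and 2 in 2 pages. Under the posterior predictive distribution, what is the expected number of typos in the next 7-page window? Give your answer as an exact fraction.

Total count: 5 + 12 + 4 + 12 + 5 + 24 + 5 + 2 = 69.
Total exposure: 4 + 3 + 4 + 3 + 5 + 5 + 1 + 2 = 27 pages.
Conjugate update: add total count to the shape and total exposure to the rate, giving Gamma(82, 33).
Predictive mean over a 7-page window = T·E[λ|data] = 7·82/33 = 574/33.

574/33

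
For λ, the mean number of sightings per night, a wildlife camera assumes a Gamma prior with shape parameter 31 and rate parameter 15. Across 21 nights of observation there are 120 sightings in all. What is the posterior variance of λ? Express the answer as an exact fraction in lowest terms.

Total count 120 over total exposure 21 nights.
The Gamma prior is conjugate for the Poisson rate, so λ | data ~ Gamma(31+120, 15+21) = Gamma(151, 36).
Posterior variance = α'/β'² = 151/1296.

151/1296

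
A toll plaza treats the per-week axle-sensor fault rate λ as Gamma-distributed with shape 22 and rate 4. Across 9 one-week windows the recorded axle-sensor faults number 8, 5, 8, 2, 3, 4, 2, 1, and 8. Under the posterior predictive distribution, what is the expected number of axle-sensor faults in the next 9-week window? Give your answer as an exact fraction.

Total count: 8 + 5 + 8 + 2 + 3 + 4 + 2 + 1 + 8 = 41.
Total exposure: 9 weeks.
Conjugate update: add total count to the shape and total exposure to the rate, giving Gamma(63, 13).
Predictive mean over a 9-week window = T·E[λ|data] = 9·63/13 = 567/13.

567/13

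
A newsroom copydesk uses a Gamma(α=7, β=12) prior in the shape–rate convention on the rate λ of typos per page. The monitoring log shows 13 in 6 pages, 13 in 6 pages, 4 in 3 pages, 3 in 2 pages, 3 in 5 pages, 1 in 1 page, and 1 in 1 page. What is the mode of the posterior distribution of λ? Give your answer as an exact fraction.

Total count: 13 + 13 + 4 + 3 + 3 + 1 + 1 = 38.
Total exposure: 6 + 6 + 3 + 2 + 5 + 1 + 1 = 24 pages.
The Gamma prior is conjugate for the Poisson rate, so λ | data ~ Gamma(7+38, 12+24) = Gamma(45, 36).
Posterior mode = (α'−1)/β' = 44/36 = 11/9.

11/9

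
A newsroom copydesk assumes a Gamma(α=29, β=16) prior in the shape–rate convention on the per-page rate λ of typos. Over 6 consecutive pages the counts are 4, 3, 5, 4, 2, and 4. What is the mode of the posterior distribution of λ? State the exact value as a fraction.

Total count: 4 + 3 + 5 + 4 + 2 + 4 = 22.
Total exposure: 6 pages.
Posterior: α' = 29 + 22 = 51, β' = 16 + 6 = 22.
Posterior mode = (α'−1)/β' = 50/22 = 25/11.

25/11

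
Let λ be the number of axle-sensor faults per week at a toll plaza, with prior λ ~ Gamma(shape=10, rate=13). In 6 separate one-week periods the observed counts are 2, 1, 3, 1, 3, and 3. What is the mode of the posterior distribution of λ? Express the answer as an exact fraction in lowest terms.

Total count: 2 + 1 + 3 + 1 + 3 + 3 = 13.
Total exposure: 6 weeks.
Posterior: α' = 10 + 13 = 23, β' = 13 + 6 = 19.
Posterior mode = (α'−1)/β' = 22/19.

22/19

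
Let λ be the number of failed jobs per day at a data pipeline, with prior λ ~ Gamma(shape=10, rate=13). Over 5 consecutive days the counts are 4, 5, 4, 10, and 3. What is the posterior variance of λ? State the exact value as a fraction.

Total count: 4 + 5 + 4 + 10 + 3 = 26.
Total exposure: 5 days.
Posterior: α' = 10 + 26 = 36, β' = 13 + 5 = 18.
Posterior variance = α'/β'² = 36/324 = 1/9.

1/9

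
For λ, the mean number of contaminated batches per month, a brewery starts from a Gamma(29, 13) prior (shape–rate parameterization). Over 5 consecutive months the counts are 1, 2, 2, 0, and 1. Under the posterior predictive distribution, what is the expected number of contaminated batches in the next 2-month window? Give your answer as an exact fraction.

35/9

Total count: 1 + 2 + 2 + 0 + 1 = 6.
Total exposure: 5 months.
Posterior: α' = 29 + 6 = 35, β' = 13 + 5 = 18.
Predictive mean over a 2-month window = T·E[λ|data] = 2·35/18 = 35/9.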